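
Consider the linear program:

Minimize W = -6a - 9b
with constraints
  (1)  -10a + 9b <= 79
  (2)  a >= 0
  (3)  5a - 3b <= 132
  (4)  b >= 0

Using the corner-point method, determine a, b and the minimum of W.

a = 95, b = 343/3, minimum W = -1599

Extreme points and W = -6a - 9b:
  (0, 79/9) → W = -79
  (95, 343/3) → W = -1599
  (0, 0) → W = 0
  (132/5, 0) → W = -792/5

At the optimal vertex, -10a + 9b = 79 and 5a - 3b = 132.
Solving simultaneously gives a = 95, b = 343/3.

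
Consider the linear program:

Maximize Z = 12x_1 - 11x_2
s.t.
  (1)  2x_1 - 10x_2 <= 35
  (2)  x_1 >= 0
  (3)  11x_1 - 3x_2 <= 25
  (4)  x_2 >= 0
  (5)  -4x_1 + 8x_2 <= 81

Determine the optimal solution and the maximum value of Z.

x_1 = 25/11, x_2 = 0, maximum Z = 300/11

Vertices and Z = 12x_1 - 11x_2:
  (0, 0) → Z = 0
  (0, 81/8) → Z = -891/8
  (25/11, 0) → Z = 300/11
  (443/76, 991/76) → Z = -5585/76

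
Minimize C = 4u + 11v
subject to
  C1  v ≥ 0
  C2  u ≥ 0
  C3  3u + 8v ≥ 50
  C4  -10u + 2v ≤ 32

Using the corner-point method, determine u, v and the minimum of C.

The feasible region is unbounded (it extends along (1, 5), (1, 0)), but C strictly increases along every unbounded feasible direction, so there is no improving ray and the minimum is attained at a vertex.

At the optimal vertex, v = 0 and 3u + 8v = 50.
Solving simultaneously gives u = 50/3, v = 0.

u = 50/3, v = 0, minimum C = 200/3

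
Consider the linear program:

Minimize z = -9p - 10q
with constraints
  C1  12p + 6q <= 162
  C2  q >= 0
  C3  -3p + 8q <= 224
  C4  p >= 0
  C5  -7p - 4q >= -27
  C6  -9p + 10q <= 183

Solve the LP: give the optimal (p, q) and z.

Corner points and z = -9p - 10q:
  (0, 0) → z = 0
  (27/7, 0) → z = -243/7
  (0, 27/4) → z = -135/2

The binding constraints are p = 0 and -7p - 4q = -27.
Solving simultaneously gives p = 0, q = 27/4.

p = 0, q = 27/4, minimum z = -135/2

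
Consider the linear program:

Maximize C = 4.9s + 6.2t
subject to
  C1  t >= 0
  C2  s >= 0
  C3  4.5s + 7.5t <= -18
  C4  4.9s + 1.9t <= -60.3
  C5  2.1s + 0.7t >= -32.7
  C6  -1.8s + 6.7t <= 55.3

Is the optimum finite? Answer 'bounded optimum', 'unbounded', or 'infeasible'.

The boundaries t = 0 and 4.9s + 1.9t = -60.3 meet at (-603/49, 0), but that point violates s ≥ 0. Every candidate vertex is excluded by some other constraint, so the feasible region is empty.

infeasible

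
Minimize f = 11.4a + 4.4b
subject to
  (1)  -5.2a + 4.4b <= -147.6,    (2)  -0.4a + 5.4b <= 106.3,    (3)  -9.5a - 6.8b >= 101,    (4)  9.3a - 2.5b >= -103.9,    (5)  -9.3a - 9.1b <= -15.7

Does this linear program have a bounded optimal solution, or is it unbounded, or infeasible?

infeasible

The boundaries -5.2a + 4.4b = -147.6 and -0.4a + 5.4b = 106.3 meet at (4517/94, 2185/94), but that point violates -9.5a - 6.8b ≥ 101. Every candidate vertex is excluded by some other constraint, so the feasible region is empty.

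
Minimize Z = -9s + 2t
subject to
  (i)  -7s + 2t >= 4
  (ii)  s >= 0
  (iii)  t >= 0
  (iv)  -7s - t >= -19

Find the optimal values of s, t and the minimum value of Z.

Extreme points and Z = -9s + 2t:
  (0, 2) → Z = 4
  (34/21, 23/3) → Z = 16/21
  (0, 19) → Z = 38

s = 34/21, t = 23/3, minimum Z = 16/21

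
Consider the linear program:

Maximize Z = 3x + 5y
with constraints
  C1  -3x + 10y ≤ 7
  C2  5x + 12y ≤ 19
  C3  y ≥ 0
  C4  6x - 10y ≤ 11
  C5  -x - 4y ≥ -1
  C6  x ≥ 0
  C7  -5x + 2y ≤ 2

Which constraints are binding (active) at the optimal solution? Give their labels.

C3 and C5

Vertices and Z = 3x + 5y:
  (1, 0) → Z = 3
  (0, 0) → Z = 0
  (0, 1/4) → Z = 5/4

The maximum is at (1, 0). Substituting into each constraint, equality holds for C3 and C5; the remaining constraints have slack.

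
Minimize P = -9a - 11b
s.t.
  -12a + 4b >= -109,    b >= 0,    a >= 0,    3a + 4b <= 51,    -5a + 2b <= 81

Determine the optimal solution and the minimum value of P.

a = 32/3, b = 19/4, minimum P = -593/4

Vertices and P = -9a - 11b:
  (109/12, 0) → P = -327/4
  (32/3, 19/4) → P = -593/4
  (0, 0) → P = 0
  (0, 51/4) → P = -561/4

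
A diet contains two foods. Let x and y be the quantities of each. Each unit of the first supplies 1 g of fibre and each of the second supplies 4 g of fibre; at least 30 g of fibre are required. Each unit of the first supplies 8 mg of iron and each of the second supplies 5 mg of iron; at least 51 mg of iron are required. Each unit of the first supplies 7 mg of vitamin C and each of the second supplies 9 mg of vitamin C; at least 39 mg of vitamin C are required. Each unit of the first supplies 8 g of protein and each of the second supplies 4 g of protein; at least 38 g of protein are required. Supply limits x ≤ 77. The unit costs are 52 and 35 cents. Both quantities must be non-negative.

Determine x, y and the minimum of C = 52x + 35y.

Extreme points and C = 52x + 35y:
  (0, 51/5) → C = 357
  (30, 0) → C = 1560
  (77, 0) → C = 4004
  (2, 7) → C = 349
The feasible region is unbounded (it extends along (0, 1)), but C strictly increases along every unbounded feasible direction, so there is no improving ray and the minimum is attained at a vertex.

The optimum lies where x + 4y = 30 and 8x + 5y = 51.
Solving simultaneously gives x = 2, y = 7.

x = 2, y = 7, minimum C = 349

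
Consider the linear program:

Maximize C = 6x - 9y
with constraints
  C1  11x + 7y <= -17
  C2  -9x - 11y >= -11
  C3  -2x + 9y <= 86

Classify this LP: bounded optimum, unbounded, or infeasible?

From the feasible point (-132/29, 137/29), moving in the direction (7, -11) keeps every constraint satisfied while C increases without bound.

unbounded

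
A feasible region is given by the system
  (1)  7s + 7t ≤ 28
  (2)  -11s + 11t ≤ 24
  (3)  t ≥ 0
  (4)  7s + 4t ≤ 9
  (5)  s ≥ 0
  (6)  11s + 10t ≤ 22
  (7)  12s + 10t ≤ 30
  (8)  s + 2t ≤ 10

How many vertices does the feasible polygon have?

Intersecting each pair of boundary lines and keeping only the points that satisfy every inequality leaves:
  (0, 24/11)
  (2/231, 46/21)
  (9/7, 0)
  (0, 0)
  (1/13, 55/26)

5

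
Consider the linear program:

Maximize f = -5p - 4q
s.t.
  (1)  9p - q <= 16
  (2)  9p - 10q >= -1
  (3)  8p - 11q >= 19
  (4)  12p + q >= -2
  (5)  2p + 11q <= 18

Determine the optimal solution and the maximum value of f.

p = 2/3, q = -10, maximum f = 110/3

The optimum lies where 9p - q = 16 and 12p + q = -2.
Solving simultaneously gives p = 2/3, q = -10.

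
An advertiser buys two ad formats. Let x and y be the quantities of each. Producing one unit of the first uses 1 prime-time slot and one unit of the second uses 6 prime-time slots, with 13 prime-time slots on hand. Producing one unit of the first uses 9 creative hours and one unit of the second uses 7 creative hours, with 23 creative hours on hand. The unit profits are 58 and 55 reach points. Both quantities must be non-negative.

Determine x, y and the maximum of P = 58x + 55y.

x = 1, y = 2, maximum P = 168

Feasible corners and P = 58x + 55y:
  (0, 0) → P = 0
  (0, 13/6) → P = 715/6
  (23/9, 0) → P = 1334/9
  (1, 2) → P = 168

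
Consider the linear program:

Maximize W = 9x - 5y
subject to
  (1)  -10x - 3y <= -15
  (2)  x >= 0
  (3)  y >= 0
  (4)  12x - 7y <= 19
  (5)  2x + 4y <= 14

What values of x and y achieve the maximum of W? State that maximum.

Extreme points and W = 9x - 5y:
  (3/2, 0) → W = 27/2
  (9/17, 55/17) → W = -194/17
  (19/12, 0) → W = 57/4
  (87/31, 65/31) → W = 458/31

The binding constraints are 12x - 7y = 19 and 2x + 4y = 14.
Solving simultaneously gives x = 87/31, y = 65/31.

x = 87/31, y = 65/31, maximum W = 458/31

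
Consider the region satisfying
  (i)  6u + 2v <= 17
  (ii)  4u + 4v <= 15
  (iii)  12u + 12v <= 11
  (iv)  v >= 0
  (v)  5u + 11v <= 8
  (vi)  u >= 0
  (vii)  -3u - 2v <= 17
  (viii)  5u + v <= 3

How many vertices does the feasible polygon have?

The feasible vertices (each the meet of two boundaries and inside every other half-plane) are:
  (25/72, 41/72)
  (25/48, 19/48)
  (0, 0)
  (3/5, 0)
  (0, 8/11)

5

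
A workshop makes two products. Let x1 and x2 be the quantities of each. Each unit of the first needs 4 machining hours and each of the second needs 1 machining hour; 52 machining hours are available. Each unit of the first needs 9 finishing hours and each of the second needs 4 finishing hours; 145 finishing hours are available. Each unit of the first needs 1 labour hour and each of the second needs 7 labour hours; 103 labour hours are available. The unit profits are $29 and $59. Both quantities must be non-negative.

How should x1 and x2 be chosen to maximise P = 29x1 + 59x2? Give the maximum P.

Extreme points and P = 29x1 + 59x2:
  (0, 0) → P = 0
  (0, 103/7) → P = 6077/7
  (13, 0) → P = 377
  (29/3, 40/3) → P = 1067

At the optimal vertex, 4x1 + x2 = 52 and x1 + 7x2 = 103.
Solving simultaneously gives x1 = 29/3, x2 = 40/3.

x1 = 29/3, x2 = 40/3, maximum P = 1067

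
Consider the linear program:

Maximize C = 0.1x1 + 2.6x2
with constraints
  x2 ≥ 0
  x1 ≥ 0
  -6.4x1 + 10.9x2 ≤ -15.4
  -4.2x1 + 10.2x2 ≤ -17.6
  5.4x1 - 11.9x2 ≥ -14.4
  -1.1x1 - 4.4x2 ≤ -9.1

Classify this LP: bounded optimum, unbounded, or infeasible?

From the feasible point (91/11, 0), moving in the direction (10.2, 4.2) keeps every constraint satisfied while C increases without bound.

unbounded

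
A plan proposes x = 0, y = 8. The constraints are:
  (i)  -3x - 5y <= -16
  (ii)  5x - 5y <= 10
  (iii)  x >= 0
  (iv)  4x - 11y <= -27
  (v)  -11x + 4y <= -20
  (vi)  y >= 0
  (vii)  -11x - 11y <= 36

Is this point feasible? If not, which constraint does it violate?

Constraint (v): -11x + 4y = 32, which is not ≤ -20. All other constraints are satisfied.

not feasible — violates (v)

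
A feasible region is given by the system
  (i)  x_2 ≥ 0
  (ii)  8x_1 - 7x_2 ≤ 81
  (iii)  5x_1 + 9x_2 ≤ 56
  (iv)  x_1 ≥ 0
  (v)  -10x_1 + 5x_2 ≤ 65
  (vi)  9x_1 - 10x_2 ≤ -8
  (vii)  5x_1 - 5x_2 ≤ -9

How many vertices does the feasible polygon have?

Of the 21 pairwise boundary intersections, those satisfying every inequality are:
  (0, 56/9)
  (199/70, 65/14)
  (0, 9/5)

3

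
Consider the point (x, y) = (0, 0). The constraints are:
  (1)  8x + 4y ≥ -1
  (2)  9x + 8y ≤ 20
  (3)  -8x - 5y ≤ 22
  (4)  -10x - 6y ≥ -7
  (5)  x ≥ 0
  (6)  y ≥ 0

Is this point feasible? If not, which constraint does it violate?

feasible

(1): 0 ≥ -1 ✓
(2): 0 ≤ 20 ✓
(3): 0 ≤ 22 ✓
(4): 0 ≥ -7 ✓
(5): 0 ≥ 0 ✓
(6): 0 ≥ 0 ✓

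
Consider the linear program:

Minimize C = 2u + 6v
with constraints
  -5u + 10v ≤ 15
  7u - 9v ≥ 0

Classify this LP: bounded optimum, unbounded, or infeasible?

unbounded

From the feasible point (27/5, 21/5), moving in the direction (-9, -7) keeps every constraint satisfied while C decreases without bound.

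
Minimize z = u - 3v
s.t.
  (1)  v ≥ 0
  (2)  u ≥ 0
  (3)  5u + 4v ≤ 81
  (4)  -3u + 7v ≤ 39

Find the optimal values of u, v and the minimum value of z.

u = 411/47, v = 438/47, minimum z = -903/47

Vertices and z = u - 3v:
  (0, 0) → z = 0
  (81/5, 0) → z = 81/5
  (0, 39/7) → z = -117/7
  (411/47, 438/47) → z = -903/47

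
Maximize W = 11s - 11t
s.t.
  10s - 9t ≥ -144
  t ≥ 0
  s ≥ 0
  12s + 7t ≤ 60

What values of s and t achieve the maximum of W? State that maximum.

s = 5, t = 0, maximum W = 55

Extreme points and W = 11s - 11t:
  (0, 0) → W = 0
  (5, 0) → W = 55
  (0, 60/7) → W = -660/7

At the optimal vertex, t = 0 and 12s + 7t = 60.
Solving simultaneously gives s = 5, t = 0.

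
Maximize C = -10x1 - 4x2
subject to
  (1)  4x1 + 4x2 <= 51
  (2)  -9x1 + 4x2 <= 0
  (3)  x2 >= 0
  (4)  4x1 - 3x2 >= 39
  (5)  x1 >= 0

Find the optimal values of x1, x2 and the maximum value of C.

Extreme points and C = -10x1 - 4x2:
  (51/4, 0) → C = -255/2
  (309/28, 12/7) → C = -1641/14
  (39/4, 0) → C = -195/2

The binding constraints are x2 = 0 and 4x1 - 3x2 = 39.
Solving simultaneously gives x1 = 39/4, x2 = 0.

x1 = 39/4, x2 = 0, maximum C = -195/2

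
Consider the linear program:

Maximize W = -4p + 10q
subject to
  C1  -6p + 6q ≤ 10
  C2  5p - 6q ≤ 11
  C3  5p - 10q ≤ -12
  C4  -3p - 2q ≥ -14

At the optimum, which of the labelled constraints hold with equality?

Extreme points and W = -4p + 10q:
  (-14/15, 11/15) → W = 166/15
  (32/15, 19/5) → W = 442/15
  (29/10, 53/20) → W = 149/10

The maximum is at (32/15, 19/5). Substituting into each constraint, equality holds for C1 and C4; the remaining constraints have slack.

C1 and C4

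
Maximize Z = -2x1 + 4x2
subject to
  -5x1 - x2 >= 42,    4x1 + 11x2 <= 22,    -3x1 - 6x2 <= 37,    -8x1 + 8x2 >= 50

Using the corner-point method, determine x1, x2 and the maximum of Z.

x1 = -539/9, x2 = 214/9, maximum Z = 1934/9

Feasible corners and Z = -2x1 + 4x2:
  (-484/51, 278/51) → Z = 2080/51
  (-193/24, -43/24) → Z = 107/12
  (-539/9, 214/9) → Z = 1934/9
  (-149/18, -73/36) → Z = 76/9

At the optimal vertex, 4x1 + 11x2 = 22 and -3x1 - 6x2 = 37.
Solving simultaneously gives x1 = -539/9, x2 = 214/9.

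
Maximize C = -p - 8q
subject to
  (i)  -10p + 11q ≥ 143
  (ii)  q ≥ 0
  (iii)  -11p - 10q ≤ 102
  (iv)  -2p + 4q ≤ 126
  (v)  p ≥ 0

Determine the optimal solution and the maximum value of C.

p = 0, q = 13, maximum C = -104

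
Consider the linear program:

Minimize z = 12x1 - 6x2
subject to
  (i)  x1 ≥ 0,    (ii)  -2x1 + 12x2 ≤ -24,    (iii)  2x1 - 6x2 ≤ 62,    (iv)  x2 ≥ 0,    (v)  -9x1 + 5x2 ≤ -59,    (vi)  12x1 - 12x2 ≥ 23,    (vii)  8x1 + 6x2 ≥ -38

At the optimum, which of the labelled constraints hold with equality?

(ii) and (iv)

Corner points and z = 12x1 - 6x2:
  (50, 19/3) → z = 562
  (12, 0) → z = 144
  (31, 0) → z = 372

The minimum is at (12, 0). Substituting into each constraint, equality holds for (ii) and (iv); the remaining constraints have slack.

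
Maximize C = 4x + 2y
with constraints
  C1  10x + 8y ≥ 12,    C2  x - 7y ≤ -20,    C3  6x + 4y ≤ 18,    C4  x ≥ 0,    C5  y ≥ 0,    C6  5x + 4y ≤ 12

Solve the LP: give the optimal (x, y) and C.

Extreme points and C = 4x + 2y:
  (0, 20/7) → C = 40/7
  (4/39, 112/39) → C = 80/13
  (0, 3) → C = 6

The optimum lies where x - 7y = -20 and 5x + 4y = 12.
Solving simultaneously gives x = 4/39, y = 112/39.

x = 4/39, y = 112/39, maximum C = 80/13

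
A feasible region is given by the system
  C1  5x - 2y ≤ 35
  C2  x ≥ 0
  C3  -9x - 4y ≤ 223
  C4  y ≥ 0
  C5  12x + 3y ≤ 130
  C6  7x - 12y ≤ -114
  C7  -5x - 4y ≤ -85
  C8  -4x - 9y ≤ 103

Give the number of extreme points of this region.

Intersecting each pair of boundary lines and keeping only the points that satisfy every inequality leaves:
  (0, 130/3)
  (0, 85/4)
  (406/55, 2278/165)
  (141/22, 1165/88)

4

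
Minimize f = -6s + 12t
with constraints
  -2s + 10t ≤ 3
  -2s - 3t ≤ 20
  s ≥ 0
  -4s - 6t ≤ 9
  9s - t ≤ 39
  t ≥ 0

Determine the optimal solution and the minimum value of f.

Extreme points and f = -6s + 12t:
  (0, 3/10) → f = 18/5
  (393/88, 105/88) → f = -549/44
  (0, 0) → f = 0
  (13/3, 0) → f = -26

At the optimal vertex, 9s - t = 39 and t = 0.
Solving simultaneously gives s = 13/3, t = 0.

s = 13/3, t = 0, minimum f = -26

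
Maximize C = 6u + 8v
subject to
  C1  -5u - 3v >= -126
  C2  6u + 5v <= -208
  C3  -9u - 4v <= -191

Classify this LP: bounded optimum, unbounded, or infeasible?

bounded optimum

Feasible corners and C = 6u + 8v:
  (1254/7, -1796/7) → C = -6844/7
  (1787/21, -1006/7) → C = -4474/7
The feasible region has finitely many vertices and no improving ray; the maximum is -4474/7 at (1787/21, -1006/7).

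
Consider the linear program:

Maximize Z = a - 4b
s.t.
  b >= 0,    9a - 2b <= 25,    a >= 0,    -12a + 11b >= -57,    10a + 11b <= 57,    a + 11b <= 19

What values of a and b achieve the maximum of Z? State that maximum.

a = 25/9, b = 0, maximum Z = 25/9

Vertices and Z = a - 4b:
  (25/9, 0) → Z = 25/9
  (0, 0) → Z = 0
  (313/101, 146/101) → Z = -271/101
  (0, 19/11) → Z = -76/11

The optimum lies where b = 0 and 9a - 2b = 25.
Solving simultaneously gives a = 25/9, b = 0.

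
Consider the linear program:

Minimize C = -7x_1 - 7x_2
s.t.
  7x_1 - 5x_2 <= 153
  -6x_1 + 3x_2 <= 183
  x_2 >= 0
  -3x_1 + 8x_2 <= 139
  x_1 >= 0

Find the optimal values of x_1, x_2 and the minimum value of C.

Extreme points and C = -7x_1 - 7x_2:
  (153/7, 0) → C = -153
  (1919/41, 1432/41) → C = -23457/41
  (0, 0) → C = 0
  (0, 139/8) → C = -973/8

The binding constraints are 7x_1 - 5x_2 = 153 and -3x_1 + 8x_2 = 139.
Solving simultaneously gives x_1 = 1919/41, x_2 = 1432/41.

x_1 = 1919/41, x_2 = 1432/41, minimum C = -23457/41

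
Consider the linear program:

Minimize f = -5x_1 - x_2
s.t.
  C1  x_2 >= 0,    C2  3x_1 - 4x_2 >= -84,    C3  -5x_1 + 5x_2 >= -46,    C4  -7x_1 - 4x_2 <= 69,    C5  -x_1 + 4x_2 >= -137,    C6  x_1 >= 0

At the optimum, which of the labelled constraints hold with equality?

C2 and C3

Extreme points and f = -5x_1 - x_2:
  (46/5, 0) → f = -46
  (0, 0) → f = 0
  (604/5, 558/5) → f = -3578/5
  (0, 21) → f = -21

The minimum is at (604/5, 558/5). Substituting into each constraint, equality holds for C2 and C3; the remaining constraints have slack.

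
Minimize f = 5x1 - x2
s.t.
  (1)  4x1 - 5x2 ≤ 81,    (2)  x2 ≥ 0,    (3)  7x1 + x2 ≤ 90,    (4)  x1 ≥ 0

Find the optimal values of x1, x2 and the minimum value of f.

Vertices and f = 5x1 - x2:
  (90/7, 0) → f = 450/7
  (0, 0) → f = 0
  (0, 90) → f = -90

The binding constraints are 7x1 + x2 = 90 and x1 = 0.
Solving simultaneously gives x1 = 0, x2 = 90.

x1 = 0, x2 = 90, minimum f = -90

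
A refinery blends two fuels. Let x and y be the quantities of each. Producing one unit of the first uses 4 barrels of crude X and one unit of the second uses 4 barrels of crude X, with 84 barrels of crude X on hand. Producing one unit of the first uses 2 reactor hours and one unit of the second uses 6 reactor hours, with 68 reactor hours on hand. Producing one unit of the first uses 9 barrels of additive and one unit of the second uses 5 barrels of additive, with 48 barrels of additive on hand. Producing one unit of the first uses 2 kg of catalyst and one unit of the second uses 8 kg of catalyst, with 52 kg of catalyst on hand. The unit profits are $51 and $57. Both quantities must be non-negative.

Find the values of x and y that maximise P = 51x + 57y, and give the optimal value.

x = 2, y = 6, maximum P = 444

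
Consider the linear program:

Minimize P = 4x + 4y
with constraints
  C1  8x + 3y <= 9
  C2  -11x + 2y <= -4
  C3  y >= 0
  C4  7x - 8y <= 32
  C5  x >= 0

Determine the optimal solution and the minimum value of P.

x = 4/11, y = 0, minimum P = 16/11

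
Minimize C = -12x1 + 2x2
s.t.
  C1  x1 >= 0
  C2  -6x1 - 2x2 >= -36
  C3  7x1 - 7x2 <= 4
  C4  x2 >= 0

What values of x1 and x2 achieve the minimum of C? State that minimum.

x1 = 65/14, x2 = 57/14, minimum C = -333/7

The binding constraints are -6x1 - 2x2 = -36 and 7x1 - 7x2 = 4.
Solving simultaneously gives x1 = 65/14, x2 = 57/14.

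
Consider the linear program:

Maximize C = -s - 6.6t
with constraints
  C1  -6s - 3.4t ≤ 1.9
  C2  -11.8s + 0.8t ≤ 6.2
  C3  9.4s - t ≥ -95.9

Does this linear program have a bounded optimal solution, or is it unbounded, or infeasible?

unbounded

From the feasible point (-565/1123, 739/2246), moving in the direction (3.4, -6) keeps every constraint satisfied while C increases without bound.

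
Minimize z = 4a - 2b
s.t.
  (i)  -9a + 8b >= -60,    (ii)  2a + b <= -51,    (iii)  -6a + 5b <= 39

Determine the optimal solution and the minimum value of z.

a = -204, b = -237, minimum z = -342

Feasible corners and z = 4a - 2b:
  (-348/25, -579/25) → z = -234/25
  (-204, -237) → z = -342
  (-147/8, -57/4) → z = -45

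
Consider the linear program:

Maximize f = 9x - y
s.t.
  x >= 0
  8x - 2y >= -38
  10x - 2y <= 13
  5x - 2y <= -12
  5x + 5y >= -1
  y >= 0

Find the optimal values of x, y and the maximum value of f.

x = 51/2, y = 121, maximum f = 217/2

Extreme points and f = 9x - y:
  (0, 19) → f = -19
  (0, 6) → f = -6
  (51/2, 121) → f = 217/2
  (5, 37/2) → f = 53/2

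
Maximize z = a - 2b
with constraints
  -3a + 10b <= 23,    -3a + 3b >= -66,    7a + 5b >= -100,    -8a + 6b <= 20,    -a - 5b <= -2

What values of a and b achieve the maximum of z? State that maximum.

Vertices and z = a - 2b:
  (243/7, 89/7) → z = 65/7
  (-1, 2) → z = -5
  (56/3, -10/3) → z = 76/3
  (-44/23, 18/23) → z = -80/23

a = 56/3, b = -10/3, maximum z = 76/3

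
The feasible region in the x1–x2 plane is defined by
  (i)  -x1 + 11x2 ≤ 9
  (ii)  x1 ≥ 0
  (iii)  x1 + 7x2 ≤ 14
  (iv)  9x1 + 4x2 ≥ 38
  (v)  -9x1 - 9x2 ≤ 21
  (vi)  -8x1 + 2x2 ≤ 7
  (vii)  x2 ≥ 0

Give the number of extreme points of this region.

4

Of the 21 pairwise boundary intersections, those satisfying every inequality are:
  (91/18, 23/18)
  (382/103, 119/103)
  (14, 0)
  (38/9, 0)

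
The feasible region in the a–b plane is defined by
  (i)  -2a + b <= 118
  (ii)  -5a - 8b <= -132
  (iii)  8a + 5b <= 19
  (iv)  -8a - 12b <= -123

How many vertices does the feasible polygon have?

The feasible vertices (each the meet of two boundaries and inside every other half-plane) are:
  (-116/3, 122/3)
  (-571/18, 491/9)
  (-508/39, 961/39)

3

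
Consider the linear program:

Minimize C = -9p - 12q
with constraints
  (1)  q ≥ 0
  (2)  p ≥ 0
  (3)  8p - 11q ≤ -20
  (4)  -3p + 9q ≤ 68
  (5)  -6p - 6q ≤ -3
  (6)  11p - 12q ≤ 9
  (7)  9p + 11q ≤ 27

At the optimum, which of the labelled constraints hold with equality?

Corner points and C = -9p - 12q:
  (0, 20/11) → C = -240/11
  (0, 27/11) → C = -324/11
  (7/17, 36/17) → C = -495/17

The minimum is at (0, 27/11). Substituting into each constraint, equality holds for (2) and (7); the remaining constraints have slack.

(2) and (7)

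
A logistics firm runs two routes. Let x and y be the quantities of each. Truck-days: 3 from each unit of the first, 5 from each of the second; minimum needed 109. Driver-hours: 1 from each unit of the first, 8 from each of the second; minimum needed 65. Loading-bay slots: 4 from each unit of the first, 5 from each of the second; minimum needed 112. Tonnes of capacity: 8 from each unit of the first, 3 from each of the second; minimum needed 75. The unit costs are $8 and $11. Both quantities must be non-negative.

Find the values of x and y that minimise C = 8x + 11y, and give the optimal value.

x = 3, y = 20, minimum C = 244

Vertices and C = 8x + 11y:
  (0, 25) → C = 275
  (65, 0) → C = 520
  (547/19, 86/19) → C = 5322/19
  (3, 20) → C = 244
  (39/28, 149/7) → C = 1717/7
The feasible region is unbounded (it extends along (0, 1), (1, 0)), but C strictly increases along every unbounded feasible direction, so there is no improving ray and the minimum is attained at a vertex.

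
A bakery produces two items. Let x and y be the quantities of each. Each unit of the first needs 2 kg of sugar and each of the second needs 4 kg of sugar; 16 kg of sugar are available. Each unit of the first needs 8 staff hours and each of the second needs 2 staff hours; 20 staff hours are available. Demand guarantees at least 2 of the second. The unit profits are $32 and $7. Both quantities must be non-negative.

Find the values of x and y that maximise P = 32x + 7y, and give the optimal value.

x = 2, y = 2, maximum P = 78

Feasible corners and P = 32x + 7y:
  (0, 4) → P = 28
  (0, 2) → P = 14
  (12/7, 22/7) → P = 538/7
  (2, 2) → P = 78

The optimum lies where 8x + 2y = 20 and y = 2.
Solving simultaneously gives x = 2, y = 2.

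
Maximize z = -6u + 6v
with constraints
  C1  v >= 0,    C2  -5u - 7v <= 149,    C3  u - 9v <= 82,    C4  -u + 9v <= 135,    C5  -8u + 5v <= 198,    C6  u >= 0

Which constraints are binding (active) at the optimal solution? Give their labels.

Vertices and z = -6u + 6v:
  (82, 0) → z = -492
  (0, 0) → z = 0
  (0, 15) → z = 90
The feasible region is unbounded (it extends along (9, 1)), but z strictly decreases along every unbounded feasible direction, so there is no improving ray and the maximum is attained at a vertex.

The maximum is at (0, 15). Substituting into each constraint, equality holds for C4 and C6; the remaining constraints have slack.

C4 and C6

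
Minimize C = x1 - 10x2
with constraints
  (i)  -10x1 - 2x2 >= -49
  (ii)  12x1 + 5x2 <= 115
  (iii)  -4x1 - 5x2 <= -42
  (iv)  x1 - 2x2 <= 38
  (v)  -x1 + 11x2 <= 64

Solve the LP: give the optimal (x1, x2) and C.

Extreme points and C = x1 - 10x2:
  (23/6, 16/3) → C = -99/2
  (411/112, 689/112) → C = -6479/112
  (142/49, 298/49) → C = -2838/49

The optimum lies where -4x1 - 5x2 = -42 and -x1 + 11x2 = 64.
Solving simultaneously gives x1 = 142/49, x2 = 298/49.

x1 = 142/49, x2 = 298/49, minimum C = -2838/49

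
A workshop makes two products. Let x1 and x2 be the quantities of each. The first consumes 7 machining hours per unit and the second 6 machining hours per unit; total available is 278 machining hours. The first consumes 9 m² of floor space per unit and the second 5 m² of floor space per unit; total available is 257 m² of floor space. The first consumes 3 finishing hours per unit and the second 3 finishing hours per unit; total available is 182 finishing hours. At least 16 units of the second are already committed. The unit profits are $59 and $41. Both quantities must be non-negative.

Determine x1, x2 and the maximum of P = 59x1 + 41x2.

x1 = 8, x2 = 37, maximum P = 1989

The binding constraints are 7x1 + 6x2 = 278 and 9x1 + 5x2 = 257.
Solving simultaneously gives x1 = 8, x2 = 37.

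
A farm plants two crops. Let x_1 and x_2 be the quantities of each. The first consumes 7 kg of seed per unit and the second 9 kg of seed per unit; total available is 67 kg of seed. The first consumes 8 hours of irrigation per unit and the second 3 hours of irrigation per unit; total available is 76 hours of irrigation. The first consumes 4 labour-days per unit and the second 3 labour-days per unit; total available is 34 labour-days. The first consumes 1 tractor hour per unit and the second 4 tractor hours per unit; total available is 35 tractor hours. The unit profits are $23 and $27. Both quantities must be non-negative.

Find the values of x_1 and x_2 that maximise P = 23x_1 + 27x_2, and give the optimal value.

x_1 = 7, x_2 = 2, maximum P = 215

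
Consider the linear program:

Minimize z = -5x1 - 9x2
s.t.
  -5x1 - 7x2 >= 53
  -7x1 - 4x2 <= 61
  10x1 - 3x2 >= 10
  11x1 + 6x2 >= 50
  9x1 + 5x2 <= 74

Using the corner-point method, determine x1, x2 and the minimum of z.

x1 = 668/47, x2 = -833/47, minimum z = 4157/47

Corner points and z = -5x1 - 9x2:
  (668/47, -833/47) → z = 4157/47
  (783/38, -847/38) → z = 1854/19
  (283, -1021/2) → z = 6359/2
  (601, -1067) → z = 6598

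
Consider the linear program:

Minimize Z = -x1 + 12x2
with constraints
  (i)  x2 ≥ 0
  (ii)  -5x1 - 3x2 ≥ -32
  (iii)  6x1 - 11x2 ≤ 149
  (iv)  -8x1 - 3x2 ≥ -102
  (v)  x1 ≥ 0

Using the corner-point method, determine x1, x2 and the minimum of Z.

Feasible corners and Z = -x1 + 12x2:
  (32/5, 0) → Z = -32/5
  (0, 0) → Z = 0
  (0, 32/3) → Z = 128

The binding constraints are x2 = 0 and -5x1 - 3x2 = -32.
Solving simultaneously gives x1 = 32/5, x2 = 0.

x1 = 32/5, x2 = 0, minimum Z = -32/5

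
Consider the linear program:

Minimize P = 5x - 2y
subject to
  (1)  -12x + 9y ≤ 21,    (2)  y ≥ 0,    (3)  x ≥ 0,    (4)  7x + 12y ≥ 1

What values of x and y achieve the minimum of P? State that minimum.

The feasible region is unbounded (it extends along (3, 4), (1, 0)), but P strictly increases along every unbounded feasible direction, so there is no improving ray and the minimum is attained at a vertex.

x = 0, y = 7/3, minimum P = -14/3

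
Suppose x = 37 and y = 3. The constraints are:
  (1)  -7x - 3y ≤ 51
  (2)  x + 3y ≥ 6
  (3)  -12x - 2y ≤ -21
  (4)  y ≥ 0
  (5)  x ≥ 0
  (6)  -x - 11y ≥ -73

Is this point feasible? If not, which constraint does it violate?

(1): -268 ≤ 51 ✓
(2): 46 ≥ 6 ✓
(3): -450 ≤ -21 ✓
(4): 3 ≥ 0 ✓
(5): 37 ≥ 0 ✓
(6): -70 ≥ -73 ✓

feasible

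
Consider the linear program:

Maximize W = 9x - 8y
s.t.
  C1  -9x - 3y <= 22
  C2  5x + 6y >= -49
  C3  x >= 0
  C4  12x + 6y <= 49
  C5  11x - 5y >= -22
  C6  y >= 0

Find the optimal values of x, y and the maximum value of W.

Corner points and W = 9x - 8y:
  (0, 22/5) → W = -176/5
  (0, 0) → W = 0
  (113/126, 803/126) → W = -5407/126
  (49/12, 0) → W = 147/4

At the optimal vertex, 12x + 6y = 49 and y = 0.
Solving simultaneously gives x = 49/12, y = 0.

x = 49/12, y = 0, maximum W = 147/4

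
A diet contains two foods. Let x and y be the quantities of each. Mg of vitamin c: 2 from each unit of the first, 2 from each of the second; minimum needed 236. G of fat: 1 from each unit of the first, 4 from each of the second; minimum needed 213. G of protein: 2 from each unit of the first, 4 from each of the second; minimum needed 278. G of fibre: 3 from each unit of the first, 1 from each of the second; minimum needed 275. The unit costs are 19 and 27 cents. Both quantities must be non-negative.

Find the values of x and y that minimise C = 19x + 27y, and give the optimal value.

The feasible region is unbounded (it extends along (0, 1), (1, 0)), but C strictly increases along every unbounded feasible direction, so there is no improving ray and the minimum is attained at a vertex.

The binding constraints are 2x + 2y = 236 and x + 4y = 213.
Solving simultaneously gives x = 259/3, y = 95/3.

x = 259/3, y = 95/3, minimum C = 7486/3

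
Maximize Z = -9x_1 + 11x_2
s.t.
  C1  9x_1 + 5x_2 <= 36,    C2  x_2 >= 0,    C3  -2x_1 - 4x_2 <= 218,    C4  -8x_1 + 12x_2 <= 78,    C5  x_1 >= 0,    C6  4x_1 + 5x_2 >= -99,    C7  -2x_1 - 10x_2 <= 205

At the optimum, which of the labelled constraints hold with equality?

C4 and C5

Corner points and Z = -9x_1 + 11x_2:
  (4, 0) → Z = -36
  (21/74, 495/74) → Z = 2628/37
  (0, 0) → Z = 0
  (0, 13/2) → Z = 143/2

The maximum is at (0, 13/2). Substituting into each constraint, equality holds for C4 and C5; the remaining constraints have slack.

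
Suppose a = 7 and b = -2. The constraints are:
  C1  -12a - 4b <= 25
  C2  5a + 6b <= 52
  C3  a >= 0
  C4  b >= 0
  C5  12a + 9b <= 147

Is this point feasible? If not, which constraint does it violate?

not feasible — violates C4

Constraint C4: b = -2, which is not ≥ 0. All other constraints are satisfied.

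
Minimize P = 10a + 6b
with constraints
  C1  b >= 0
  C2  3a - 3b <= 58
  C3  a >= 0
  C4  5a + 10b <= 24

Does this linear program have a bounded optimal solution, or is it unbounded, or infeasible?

bounded optimum

Extreme points and P = 10a + 6b:
  (0, 0) → P = 0
  (24/5, 0) → P = 48
  (0, 12/5) → P = 72/5
The feasible region has finitely many vertices and no improving ray; the minimum is 0 at (0, 0).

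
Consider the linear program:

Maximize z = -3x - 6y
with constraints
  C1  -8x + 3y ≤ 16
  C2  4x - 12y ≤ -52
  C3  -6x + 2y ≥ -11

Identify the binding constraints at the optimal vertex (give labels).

Vertices and z = -3x - 6y:
  (-3/7, 88/21) → z = -167/7
  (65/2, 92) → z = -1299/2
  (59/16, 89/16) → z = -711/16

The maximum is at (-3/7, 88/21). Substituting into each constraint, equality holds for C1 and C2; the remaining constraints have slack.

C1 and C2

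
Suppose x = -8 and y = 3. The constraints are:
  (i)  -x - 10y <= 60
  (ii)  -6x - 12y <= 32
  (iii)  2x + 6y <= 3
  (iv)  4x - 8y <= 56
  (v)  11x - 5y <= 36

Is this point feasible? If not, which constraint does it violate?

(i): -22 ≤ 60 ✓
(ii): 12 ≤ 32 ✓
(iii): 2 ≤ 3 ✓
(iv): -56 ≤ 56 ✓
(v): -103 ≤ 36 ✓

feasible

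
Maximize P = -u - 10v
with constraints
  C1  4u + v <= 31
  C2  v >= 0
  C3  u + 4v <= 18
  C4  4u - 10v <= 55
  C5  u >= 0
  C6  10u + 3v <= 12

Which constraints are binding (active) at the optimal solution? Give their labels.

C2 and C5

Extreme points and P = -u - 10v:
  (0, 0) → P = 0
  (6/5, 0) → P = -6/5
  (0, 4) → P = -40

The maximum is at (0, 0). Substituting into each constraint, equality holds for C2 and C5; the remaining constraints have slack.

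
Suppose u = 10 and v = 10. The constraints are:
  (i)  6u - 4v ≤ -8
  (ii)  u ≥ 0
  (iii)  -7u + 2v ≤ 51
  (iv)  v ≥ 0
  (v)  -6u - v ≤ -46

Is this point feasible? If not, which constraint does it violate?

Constraint (i): 6u - 4v = 20, which is not ≤ -8. All other constraints are satisfied.

not feasible — violates (i)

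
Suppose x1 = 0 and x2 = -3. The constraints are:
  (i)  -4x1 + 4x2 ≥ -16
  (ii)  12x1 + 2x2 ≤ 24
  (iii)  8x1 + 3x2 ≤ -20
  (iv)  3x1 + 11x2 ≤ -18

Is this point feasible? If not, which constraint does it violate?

Constraint (iii): 8x1 + 3x2 = -9, which is not ≤ -20. All other constraints are satisfied.

not feasible — violates (iii)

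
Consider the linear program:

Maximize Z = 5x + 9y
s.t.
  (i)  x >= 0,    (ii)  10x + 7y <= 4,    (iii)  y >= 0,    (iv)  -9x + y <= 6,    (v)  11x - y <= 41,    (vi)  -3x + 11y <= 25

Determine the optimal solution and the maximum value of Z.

Corner points and Z = 5x + 9y:
  (0, 4/7) → Z = 36/7
  (0, 0) → Z = 0
  (2/5, 0) → Z = 2

The optimum lies where x = 0 and 10x + 7y = 4.
Solving simultaneously gives x = 0, y = 4/7.

x = 0, y = 4/7, maximum Z = 36/7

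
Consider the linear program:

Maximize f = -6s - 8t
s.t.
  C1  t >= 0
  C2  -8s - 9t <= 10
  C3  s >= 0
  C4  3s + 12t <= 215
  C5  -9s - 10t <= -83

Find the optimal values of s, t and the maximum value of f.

s = 83/9, t = 0, maximum f = -166/3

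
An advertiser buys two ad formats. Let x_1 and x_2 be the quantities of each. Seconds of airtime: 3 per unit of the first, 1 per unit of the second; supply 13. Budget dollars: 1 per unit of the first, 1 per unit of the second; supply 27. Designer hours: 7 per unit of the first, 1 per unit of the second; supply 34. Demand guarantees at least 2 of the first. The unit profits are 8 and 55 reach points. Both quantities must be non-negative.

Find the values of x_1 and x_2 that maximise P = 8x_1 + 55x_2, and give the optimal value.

Extreme points and P = 8x_1 + 55x_2:
  (13/3, 0) → P = 104/3
  (2, 0) → P = 16
  (2, 7) → P = 401

x_1 = 2, x_2 = 7, maximum P = 401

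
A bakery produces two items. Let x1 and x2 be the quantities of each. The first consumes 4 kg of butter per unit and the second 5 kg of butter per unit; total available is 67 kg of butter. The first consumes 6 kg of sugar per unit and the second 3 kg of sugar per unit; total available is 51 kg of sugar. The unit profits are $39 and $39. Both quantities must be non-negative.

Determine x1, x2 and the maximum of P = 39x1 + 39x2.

Feasible corners and P = 39x1 + 39x2:
  (0, 0) → P = 0
  (0, 67/5) → P = 2613/5
  (17/2, 0) → P = 663/2
  (3, 11) → P = 546

The optimum lies where 4x1 + 5x2 = 67 and 6x1 + 3x2 = 51.
Solving simultaneously gives x1 = 3, x2 = 11.

x1 = 3, x2 = 11, maximum P = 546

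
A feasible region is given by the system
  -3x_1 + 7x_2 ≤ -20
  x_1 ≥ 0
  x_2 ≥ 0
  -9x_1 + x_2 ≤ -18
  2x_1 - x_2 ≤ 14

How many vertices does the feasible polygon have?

Pairwise boundary intersections that survive every other constraint:
  (20/3, 0)
  (78/11, 2/11)
  (7, 0)

3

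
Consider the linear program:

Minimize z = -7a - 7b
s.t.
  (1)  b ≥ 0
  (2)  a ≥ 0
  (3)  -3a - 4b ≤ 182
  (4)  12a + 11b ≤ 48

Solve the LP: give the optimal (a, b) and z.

a = 0, b = 48/11, minimum z = -336/11

Feasible corners and z = -7a - 7b:
  (0, 0) → z = 0
  (4, 0) → z = -28
  (0, 48/11) → z = -336/11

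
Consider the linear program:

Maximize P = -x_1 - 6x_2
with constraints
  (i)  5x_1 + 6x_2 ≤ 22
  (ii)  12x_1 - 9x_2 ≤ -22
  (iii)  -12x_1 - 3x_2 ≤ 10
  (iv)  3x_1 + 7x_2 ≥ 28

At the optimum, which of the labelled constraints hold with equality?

Corner points and P = -x_1 - 6x_2:
  (-42/19, 314/57) → P = -586/19
  (-14/17, 74/17) → P = -430/17
  (-154/75, 122/25) → P = -2042/75

The maximum is at (-14/17, 74/17). Substituting into each constraint, equality holds for (i) and (iv); the remaining constraints have slack.

(i) and (iv)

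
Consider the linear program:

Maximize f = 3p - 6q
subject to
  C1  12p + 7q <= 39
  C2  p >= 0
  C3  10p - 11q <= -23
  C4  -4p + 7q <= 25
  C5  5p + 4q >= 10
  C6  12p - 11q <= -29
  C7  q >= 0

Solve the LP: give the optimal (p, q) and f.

p = 0, q = 29/11, maximum f = -174/11

At the optimal vertex, p = 0 and 12p - 11q = -29.
Solving simultaneously gives p = 0, q = 29/11.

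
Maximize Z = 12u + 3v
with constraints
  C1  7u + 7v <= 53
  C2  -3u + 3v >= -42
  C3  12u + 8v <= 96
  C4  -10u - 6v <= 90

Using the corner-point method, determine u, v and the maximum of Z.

u = 52/5, v = -18/5, maximum Z = 114

Extreme points and Z = 12u + 3v:
  (62/7, -9/7) → Z = 717/7
  (-237/7, 290/7) → Z = -282
  (52/5, -18/5) → Z = 114
  (-3/8, -115/8) → Z = -381/8

The binding constraints are -3u + 3v = -42 and 12u + 8v = 96.
Solving simultaneously gives u = 52/5, v = -18/5.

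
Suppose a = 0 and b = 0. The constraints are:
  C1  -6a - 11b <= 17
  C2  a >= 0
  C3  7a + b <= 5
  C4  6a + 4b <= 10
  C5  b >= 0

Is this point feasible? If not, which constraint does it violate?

feasible

C1: 0 ≤ 17 ✓
C2: 0 ≥ 0 ✓
C3: 0 ≤ 5 ✓
C4: 0 ≤ 10 ✓
C5: 0 ≥ 0 ✓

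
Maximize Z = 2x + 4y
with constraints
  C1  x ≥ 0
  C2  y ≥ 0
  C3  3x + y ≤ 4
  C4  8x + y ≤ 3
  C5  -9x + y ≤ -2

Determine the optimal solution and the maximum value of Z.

Vertices and Z = 2x + 4y:
  (3/8, 0) → Z = 3/4
  (2/9, 0) → Z = 4/9
  (5/17, 11/17) → Z = 54/17

x = 5/17, y = 11/17, maximum Z = 54/17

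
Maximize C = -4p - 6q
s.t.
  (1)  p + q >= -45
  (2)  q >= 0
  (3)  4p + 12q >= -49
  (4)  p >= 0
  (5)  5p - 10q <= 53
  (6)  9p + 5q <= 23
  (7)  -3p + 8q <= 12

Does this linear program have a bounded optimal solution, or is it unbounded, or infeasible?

Corner points and C = -4p - 6q:
  (0, 0) → C = 0
  (23/9, 0) → C = -92/9
  (0, 3/2) → C = -9
  (124/87, 59/29) → C = -1558/87
The feasible region has finitely many vertices and no improving ray; the maximum is 0 at (0, 0).

bounded optimum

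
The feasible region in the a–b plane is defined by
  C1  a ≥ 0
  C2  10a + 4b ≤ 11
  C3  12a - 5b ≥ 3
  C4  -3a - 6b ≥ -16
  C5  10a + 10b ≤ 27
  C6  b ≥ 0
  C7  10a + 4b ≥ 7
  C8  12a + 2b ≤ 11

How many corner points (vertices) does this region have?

5

The feasible vertices (each the meet of two boundaries and inside every other half-plane) are:
  (67/98, 51/49)
  (11/14, 11/14)
  (47/98, 27/49)
  (7/10, 0)
  (11/12, 0)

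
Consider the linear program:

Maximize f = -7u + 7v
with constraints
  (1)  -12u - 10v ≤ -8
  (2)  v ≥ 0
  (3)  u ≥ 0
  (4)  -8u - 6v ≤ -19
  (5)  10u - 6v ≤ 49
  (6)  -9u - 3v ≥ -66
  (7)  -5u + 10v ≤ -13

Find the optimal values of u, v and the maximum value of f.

u = 13/5, v = 0, maximum f = -91/5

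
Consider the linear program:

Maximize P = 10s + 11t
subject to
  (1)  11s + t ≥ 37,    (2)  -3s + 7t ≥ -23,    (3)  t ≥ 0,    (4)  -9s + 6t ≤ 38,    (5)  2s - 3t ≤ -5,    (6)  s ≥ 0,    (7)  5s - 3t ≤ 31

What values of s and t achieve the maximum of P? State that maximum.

s = 100, t = 469/3, maximum P = 8159/3

Vertices and P = 10s + 11t:
  (184/75, 751/75) → P = 3367/25
  (106/35, 129/35) → P = 2479/35
  (100, 469/3) → P = 8159/3
  (12, 29/3) → P = 679/3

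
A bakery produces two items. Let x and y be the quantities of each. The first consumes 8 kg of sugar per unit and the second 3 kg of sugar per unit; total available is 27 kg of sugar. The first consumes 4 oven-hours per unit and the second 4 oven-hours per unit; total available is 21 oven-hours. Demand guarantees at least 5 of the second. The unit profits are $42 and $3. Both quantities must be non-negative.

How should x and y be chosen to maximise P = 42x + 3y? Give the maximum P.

x = 1/4, y = 5, maximum P = 51/2

Corner points and P = 42x + 3y:
  (0, 21/4) → P = 63/4
  (0, 5) → P = 15
  (1/4, 5) → P = 51/2

The optimum lies where 4x + 4y = 21 and y = 5.
Solving simultaneously gives x = 1/4, y = 5.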